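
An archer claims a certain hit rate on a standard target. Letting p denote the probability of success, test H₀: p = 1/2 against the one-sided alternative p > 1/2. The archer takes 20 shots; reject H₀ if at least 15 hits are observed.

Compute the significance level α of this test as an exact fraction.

5425/262144

Under H₀, K ~ Binomial(20, 1/2), and α = P(K ≥ 15).
P(K ≥ 15) = [C(20,15) + C(20,16) + C(20,17) + C(20,18) + C(20,19) + C(20,20)] / 2^20 = (15504 + 4845 + 1140 + 190 + 20 + 1) / 1048576 = 21700/1048576 = 5425/262144.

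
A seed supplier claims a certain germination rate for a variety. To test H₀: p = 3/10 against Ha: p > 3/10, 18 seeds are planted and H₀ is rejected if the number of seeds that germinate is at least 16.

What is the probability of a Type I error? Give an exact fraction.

Under H₀, S ~ Binomial(18, 3/10), and α = P(S ≥ 16).
P(S ≥ 16) = Σ_{j=16}^{18} C(18,j)·(3/10)^j·(7/10)^{18-j} = 84845087091/250000000000000000.

84845087091/250000000000000000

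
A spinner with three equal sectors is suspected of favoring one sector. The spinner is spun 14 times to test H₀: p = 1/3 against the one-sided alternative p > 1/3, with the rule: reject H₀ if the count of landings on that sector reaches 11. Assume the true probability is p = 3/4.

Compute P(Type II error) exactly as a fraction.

64244663/134217728

A Type II error is failing to reject when Ha holds: with p = 3/4, β = P(S ≤ 10).
Equivalently, β = 1 − P(S ≥ 11) = 64244663/134217728.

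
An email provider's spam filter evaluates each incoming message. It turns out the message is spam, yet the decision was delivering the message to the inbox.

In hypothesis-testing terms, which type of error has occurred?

Type II error

The null hypothesis here is that the message is legitimate (not spam).
'Delivering the message to the inbox' corresponds to failing to reject H₀.
H₀ was not rejected but H₀ is false — a Type II error (false negative).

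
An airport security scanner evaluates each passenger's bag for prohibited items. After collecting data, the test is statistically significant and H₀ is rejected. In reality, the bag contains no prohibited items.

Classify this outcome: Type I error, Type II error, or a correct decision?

The conventional null hypothesis here is that the bag contains no prohibited items.
H₀ was rejected, but H₀ is actually true.
Rejecting a true null hypothesis is a Type I error (false positive).

Type I error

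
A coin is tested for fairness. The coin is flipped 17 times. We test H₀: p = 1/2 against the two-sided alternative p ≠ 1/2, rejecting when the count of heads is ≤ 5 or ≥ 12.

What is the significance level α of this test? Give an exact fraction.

4701/32768

The significance level is the null-hypothesis probability of the rejection region {≤5} ∪ {≥12}.
The two tails are symmetric, so α = 2·(1 + 17 + 136 + 680 + 2380 + 6188)/2^17 = 18804/131072 = 4701/32768.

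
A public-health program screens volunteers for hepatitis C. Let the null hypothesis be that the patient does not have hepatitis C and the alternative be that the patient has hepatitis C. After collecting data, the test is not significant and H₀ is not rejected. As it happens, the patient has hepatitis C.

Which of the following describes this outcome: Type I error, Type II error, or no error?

Type II error

H₀ was not rejected, but H₀ is actually false.
Failing to reject a false null hypothesis is a Type II error (false negative).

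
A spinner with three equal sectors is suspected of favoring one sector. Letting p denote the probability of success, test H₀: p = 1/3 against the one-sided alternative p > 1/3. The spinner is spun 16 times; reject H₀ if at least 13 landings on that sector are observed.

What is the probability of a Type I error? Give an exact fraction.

4993/43046721

The Type I error probability is α = P(S ≥ 13) computed under H₀, where S ~ Binomial(16, 1/3).
Summing C(16,j)(1/3)^j(2/3)^{16−j} for j = 13,…,16 gives 4993/43046721.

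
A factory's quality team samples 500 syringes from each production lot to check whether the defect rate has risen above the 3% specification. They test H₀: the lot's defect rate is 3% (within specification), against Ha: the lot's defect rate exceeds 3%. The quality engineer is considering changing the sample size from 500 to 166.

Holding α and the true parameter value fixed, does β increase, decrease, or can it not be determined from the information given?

Reducing n widens both sampling distributions, so the test has less ability to distinguish Ha from H₀.

It increases.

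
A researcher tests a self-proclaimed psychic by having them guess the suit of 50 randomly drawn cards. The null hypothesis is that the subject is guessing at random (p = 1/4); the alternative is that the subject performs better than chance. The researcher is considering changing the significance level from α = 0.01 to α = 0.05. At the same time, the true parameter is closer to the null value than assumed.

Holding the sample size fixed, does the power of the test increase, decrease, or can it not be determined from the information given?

Cannot be determined from the information given.

The first change alone would make β decrease; the second alone would make β increase. Which effect dominates depends on the magnitudes, which are not given.
Since power = 1 − β, the effect on power is likewise indeterminate.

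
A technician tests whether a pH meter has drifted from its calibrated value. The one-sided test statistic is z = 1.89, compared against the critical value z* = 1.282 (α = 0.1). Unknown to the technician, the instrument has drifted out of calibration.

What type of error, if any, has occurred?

The conventional null hypothesis is that the instrument is correctly calibrated.
Since z = 1.89 > z* = 1.282, H₀ is rejected.
H₀ is false (actually the instrument has drifted out of calibration).
The decision matches the true state — no error.

No error (correct decision).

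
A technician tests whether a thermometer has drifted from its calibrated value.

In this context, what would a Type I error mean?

A Type I error would mean concluding that the instrument has drifted out of calibration when in fact the instrument is correctly calibrated.

With the conventional null hypothesis that the instrument is correctly calibrated:
A Type I error is rejecting H₀ when H₀ is true.
Here that means pulling the instrument for recalibration when actually the instrument is correctly calibrated.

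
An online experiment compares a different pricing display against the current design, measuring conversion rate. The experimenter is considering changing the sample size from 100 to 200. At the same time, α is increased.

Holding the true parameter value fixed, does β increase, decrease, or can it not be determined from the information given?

It decreases.

More data shrinks sampling variability; the test statistic under Ha concentrates further from the null value, making rejection more likely. With a larger α the critical value moves toward the center, so more of the Ha sampling distribution lies in the rejection region. Both changes push β in the same direction.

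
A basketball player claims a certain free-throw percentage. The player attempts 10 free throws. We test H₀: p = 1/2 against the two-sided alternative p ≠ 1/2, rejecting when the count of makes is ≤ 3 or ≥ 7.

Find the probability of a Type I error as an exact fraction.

11/32

α = P(S ≤ 3 or S ≥ 7 | p = 1/2), S ~ Binomial(10, 1/2).
By symmetry, α = 2·P(S ≤ 3) = 2·(1 + 10 + 45 + 120)/1024 = 352/1024 = 11/32.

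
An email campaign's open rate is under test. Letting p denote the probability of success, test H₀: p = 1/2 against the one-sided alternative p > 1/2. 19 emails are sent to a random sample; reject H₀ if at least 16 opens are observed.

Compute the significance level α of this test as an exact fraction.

145/65536

Under H₀, S ~ Binomial(19, 1/2), and α = P(S ≥ 16).
That's C(19,16) + C(19,17) + C(19,18) + C(19,19) over 2^19, i.e. (969 + 171 + 19 + 1)/524288 = 1160/524288 = 145/65536.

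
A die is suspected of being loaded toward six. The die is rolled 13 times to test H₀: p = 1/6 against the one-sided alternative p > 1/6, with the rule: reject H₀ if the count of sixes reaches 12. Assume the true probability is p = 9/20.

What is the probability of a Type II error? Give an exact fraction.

β = P(fail to reject H₀ | Ha true) = P(S ≤ 11 | p = 9/20), S ~ Binomial(13, 9/20).
Adding the binomial probabilities P(S=0)+…+P(S=11) at p = 9/20 gives 10234633838806861/10240000000000000.

10234633838806861/10240000000000000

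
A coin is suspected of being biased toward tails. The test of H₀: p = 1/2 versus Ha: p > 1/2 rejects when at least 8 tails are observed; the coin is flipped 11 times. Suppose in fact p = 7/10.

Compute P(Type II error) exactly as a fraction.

1076094153/2500000000

Under the alternative p = 7/10, Y ~ Binomial(11, 7/10); β is the probability the test does not reject, P(Y < 8).
Adding the binomial probabilities P(Y=0)+…+P(Y=7) at p = 7/10 gives 1076094153/2500000000.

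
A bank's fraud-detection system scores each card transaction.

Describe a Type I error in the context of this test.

A Type I error would mean concluding that the transaction is fraudulent when in fact the transaction is legitimate.

With the conventional null hypothesis that the transaction is legitimate:
A Type I error is rejecting H₀ when H₀ is true.
Here that means blocking the transaction and freezing the card when actually the transaction is legitimate.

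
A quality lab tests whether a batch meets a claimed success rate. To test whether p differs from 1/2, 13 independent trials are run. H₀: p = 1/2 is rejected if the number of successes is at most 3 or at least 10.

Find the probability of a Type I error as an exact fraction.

189/2048

Under H₀, S ~ Binomial(13, 1/2); α is the probability of landing in either tail, P(S ≤ 3) + P(S ≥ 10).
By symmetry, α = 2·P(S ≤ 3) = 2·(1 + 13 + 78 + 286)/8192 = 756/8192 = 189/2048.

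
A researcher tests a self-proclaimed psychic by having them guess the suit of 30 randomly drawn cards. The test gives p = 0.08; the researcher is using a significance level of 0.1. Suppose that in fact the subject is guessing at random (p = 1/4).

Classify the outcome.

The conventional null hypothesis is that the subject is guessing at random (p = 1/4).
Since p = 0.08 < α = 0.1, H₀ is rejected.
H₀ is true (actually the subject is guessing at random (p = 1/4)).
Rejecting a true H₀ is a Type I error.

Type I error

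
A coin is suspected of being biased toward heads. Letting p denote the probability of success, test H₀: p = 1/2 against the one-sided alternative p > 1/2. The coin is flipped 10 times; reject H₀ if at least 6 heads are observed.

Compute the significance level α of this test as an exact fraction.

α = P(reject H₀ | H₀ true) = P(X ≥ 6 | p = 1/2), with X ~ Binomial(10, 1/2).
P(X ≥ 6) = [C(10,6) + C(10,7) + C(10,8) + C(10,9) + C(10,10)] / 2^10 = (210 + 120 + 45 + 10 + 1) / 1024 = 386/1024 = 193/512.

193/512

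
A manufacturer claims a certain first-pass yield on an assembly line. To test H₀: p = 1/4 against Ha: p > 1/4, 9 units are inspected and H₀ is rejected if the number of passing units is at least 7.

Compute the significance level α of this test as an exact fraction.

11/8192

Under H₀, X ~ Binomial(9, 1/4), and α = P(X ≥ 7).
P(X ≥ 7) = Σ_{j=7}^{9} C(9,j)·(1/4)^j·(3/4)^{9-j} = 11/8192.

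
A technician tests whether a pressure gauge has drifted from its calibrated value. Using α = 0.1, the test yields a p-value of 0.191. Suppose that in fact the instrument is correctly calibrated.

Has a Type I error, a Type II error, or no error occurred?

Neither — the decision is correct.

The conventional null hypothesis is that the instrument is correctly calibrated.
Since p = 0.191 ≥ α = 0.1, H₀ is not rejected.
H₀ is true (actually the instrument is correctly calibrated).
The decision matches the true state — no error.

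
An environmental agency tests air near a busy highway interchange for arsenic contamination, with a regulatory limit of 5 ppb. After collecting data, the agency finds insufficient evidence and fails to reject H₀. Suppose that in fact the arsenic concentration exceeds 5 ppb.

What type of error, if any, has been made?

The conventional null hypothesis here is that the arsenic concentration is at or below 5 ppb (safe).
H₀ was not rejected, but H₀ is actually false.
Failing to reject a false null hypothesis is a Type II error (false negative).

Type II error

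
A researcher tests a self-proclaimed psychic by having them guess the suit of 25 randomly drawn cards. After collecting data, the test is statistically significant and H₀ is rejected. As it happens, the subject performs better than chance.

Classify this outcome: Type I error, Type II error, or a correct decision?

No error (correct decision).

The conventional null hypothesis here is that the subject is guessing at random (p = 1/4).
The test rejected a false H₀ — the decision matches the true state.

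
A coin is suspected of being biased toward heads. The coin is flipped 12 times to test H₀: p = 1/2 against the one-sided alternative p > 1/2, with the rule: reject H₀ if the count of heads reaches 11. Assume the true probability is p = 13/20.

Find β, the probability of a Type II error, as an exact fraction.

3922160441778411/4096000000000000

β = P(fail to reject H₀ | Ha true) = P(Y ≤ 10 | p = 13/20), Y ~ Binomial(12, 13/20).
Equivalently, β = 1 − P(Y ≥ 11) = 3922160441778411/4096000000000000.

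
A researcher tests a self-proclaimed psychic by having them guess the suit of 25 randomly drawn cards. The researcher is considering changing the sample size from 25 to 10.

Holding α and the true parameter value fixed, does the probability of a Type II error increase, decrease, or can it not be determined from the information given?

With less data the test statistic is noisier; under Ha, more outcomes land inside the acceptance region.

It increases.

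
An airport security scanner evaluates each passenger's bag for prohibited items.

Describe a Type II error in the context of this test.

A Type II error would mean concluding that the bag contains no prohibited items (or at least failing to establish that the bag contains a prohibited item) when in fact the bag contains a prohibited item.

With the conventional null hypothesis that the bag contains no prohibited items:
A Type II error is failing to reject H₀ when H₀ is false.
Here that means letting the bag through when actually the bag contains a prohibited item.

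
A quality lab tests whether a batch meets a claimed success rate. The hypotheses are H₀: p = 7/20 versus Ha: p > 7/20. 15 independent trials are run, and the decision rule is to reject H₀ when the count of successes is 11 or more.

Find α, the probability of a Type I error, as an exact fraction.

Under H₀, K ~ Binomial(15, 7/20), and α = P(K ≥ 11).
Adding the binomial terms for j = 11 through 15 with p = 7/20 yields 92780127412372743/32768000000000000000.

92780127412372743/32768000000000000000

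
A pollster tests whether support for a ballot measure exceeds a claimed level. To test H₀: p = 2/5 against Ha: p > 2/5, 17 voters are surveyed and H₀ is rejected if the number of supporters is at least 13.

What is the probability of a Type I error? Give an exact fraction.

The Type I error probability is α = P(Y ≥ 13) computed under H₀, where Y ~ Binomial(17, 2/5).
Adding the binomial terms for j = 13 through 17 with p = 2/5 yields 384729088/152587890625.

384729088/152587890625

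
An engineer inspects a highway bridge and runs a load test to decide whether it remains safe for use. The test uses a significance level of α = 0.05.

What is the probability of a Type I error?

The significance level α is, by definition, the probability of a Type I error — P(reject H₀ | H₀ true).

0.05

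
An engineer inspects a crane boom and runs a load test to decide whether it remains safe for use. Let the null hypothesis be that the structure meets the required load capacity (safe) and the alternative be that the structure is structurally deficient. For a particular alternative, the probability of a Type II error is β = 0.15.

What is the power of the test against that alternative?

Power = 1 − β = 1 − 0.15 = 0.85.

0.85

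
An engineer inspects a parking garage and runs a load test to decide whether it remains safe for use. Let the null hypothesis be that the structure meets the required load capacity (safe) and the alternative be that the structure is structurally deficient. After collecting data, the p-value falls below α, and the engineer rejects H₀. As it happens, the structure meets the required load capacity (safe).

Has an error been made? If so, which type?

Type I error

H₀ was rejected, but H₀ is actually true.
Rejecting a true null hypothesis is a Type I error (false positive).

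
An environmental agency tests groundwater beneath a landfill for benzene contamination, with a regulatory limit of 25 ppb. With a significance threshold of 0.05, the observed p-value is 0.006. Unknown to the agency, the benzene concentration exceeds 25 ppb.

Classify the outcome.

The conventional null hypothesis is that the benzene concentration is at or below 25 ppb (safe).
Since p = 0.006 < α = 0.05, H₀ is rejected.
H₀ is false (actually the benzene concentration exceeds 25 ppb).
The decision matches the true state — no error.

No error — this is a correct decision.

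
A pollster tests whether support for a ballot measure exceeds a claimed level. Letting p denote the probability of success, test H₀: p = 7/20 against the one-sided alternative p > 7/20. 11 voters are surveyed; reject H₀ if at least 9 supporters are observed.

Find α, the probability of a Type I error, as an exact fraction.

α = P(reject H₀ | H₀ true) = P(X ≥ 9 | p = 7/20), with X ~ Binomial(11, 7/20).
Summing C(11,j)(7/20)^j(13/20)^{11−j} for j = 9,…,11 gives 83491612883/40960000000000.

83491612883/40960000000000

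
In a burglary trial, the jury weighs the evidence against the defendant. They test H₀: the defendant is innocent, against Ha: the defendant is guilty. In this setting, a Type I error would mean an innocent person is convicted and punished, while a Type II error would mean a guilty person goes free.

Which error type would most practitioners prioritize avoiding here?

Type I error

The Type I consequence (an innocent person is convicted and punished) is more severe than the Type II consequence (a guilty person goes free).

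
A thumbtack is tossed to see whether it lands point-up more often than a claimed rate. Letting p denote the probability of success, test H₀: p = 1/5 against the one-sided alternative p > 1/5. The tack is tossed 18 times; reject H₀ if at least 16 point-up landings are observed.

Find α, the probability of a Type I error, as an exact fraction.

α = P(reject H₀ | H₀ true) = P(K ≥ 16 | p = 1/5), with K ~ Binomial(18, 1/5).
P(K ≥ 16) = Σ_{j=16}^{18} C(18,j)·(1/5)^j·(4/5)^{18-j} = 2521/3814697265625.

2521/3814697265625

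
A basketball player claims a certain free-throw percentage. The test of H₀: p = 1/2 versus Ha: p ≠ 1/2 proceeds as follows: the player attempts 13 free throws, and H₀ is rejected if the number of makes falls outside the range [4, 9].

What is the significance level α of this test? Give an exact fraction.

189/2048

Under H₀, Y ~ Binomial(13, 1/2); α is the probability of landing in either tail, P(Y ≤ 3) + P(Y ≥ 10).
By symmetry, α = 2·P(Y ≤ 3) = 2·(1 + 13 + 78 + 286)/8192 = 756/8192 = 189/2048.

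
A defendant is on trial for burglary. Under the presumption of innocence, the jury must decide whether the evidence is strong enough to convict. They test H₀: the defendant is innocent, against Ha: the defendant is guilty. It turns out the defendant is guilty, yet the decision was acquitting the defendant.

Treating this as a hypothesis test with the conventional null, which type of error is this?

Type II error

'Acquitting the defendant' corresponds to failing to reject H₀.
H₀ was not rejected but H₀ is false — a Type II error (false negative).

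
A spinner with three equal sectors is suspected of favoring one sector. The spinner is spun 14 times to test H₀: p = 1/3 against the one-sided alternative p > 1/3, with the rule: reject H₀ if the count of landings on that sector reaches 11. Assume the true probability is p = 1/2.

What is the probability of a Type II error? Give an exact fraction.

7957/8192

β = P(fail to reject H₀ | Ha true) = P(K ≤ 10 | p = 1/2), K ~ Binomial(14, 1/2).
Summing C(14,j)·(1/2)^j·(1/2)^{14-j} for j = 0..10 gives 7957/8192.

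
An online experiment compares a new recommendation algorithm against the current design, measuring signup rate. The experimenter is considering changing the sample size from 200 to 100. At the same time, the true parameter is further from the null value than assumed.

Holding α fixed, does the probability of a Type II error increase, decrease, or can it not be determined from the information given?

The first change alone would make β increase; the second alone would make β decrease. Which effect dominates depends on the magnitudes, which are not given.

Cannot be determined from the information given.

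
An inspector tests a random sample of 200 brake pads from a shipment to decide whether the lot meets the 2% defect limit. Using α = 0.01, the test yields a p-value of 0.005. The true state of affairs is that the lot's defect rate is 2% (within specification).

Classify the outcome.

The conventional null hypothesis is that the lot's defect rate is 2% (within specification).
Since p = 0.005 < α = 0.01, H₀ is rejected.
H₀ is true (actually the lot's defect rate is 2% (within specification)).
Rejecting a true H₀ is a Type I error.

Type I error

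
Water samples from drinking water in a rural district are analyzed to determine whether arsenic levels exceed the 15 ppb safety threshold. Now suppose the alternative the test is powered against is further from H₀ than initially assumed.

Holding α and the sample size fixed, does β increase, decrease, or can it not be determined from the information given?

The further the true parameter sits from the null value, the more of the Ha sampling distribution falls in the rejection region.

It decreases.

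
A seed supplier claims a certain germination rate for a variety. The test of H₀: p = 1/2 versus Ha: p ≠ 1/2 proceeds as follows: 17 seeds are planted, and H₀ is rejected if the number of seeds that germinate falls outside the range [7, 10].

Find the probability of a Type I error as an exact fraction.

Under H₀, S ~ Binomial(17, 1/2); α is the probability of landing in either tail, P(S ≤ 6) + P(S ≥ 11).
The two tails are symmetric, so α = 2·(1 + 17 + 136 + 680 + 2380 + 6188 + 12376)/2^17 = 43556/131072 = 10889/32768.

10889/32768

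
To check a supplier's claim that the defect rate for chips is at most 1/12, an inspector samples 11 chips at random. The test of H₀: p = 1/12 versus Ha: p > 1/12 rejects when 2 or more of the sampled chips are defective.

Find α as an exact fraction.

86192514733/371504185344

Under H₀, S ~ Binomial(11, 1/12); the Type I error rate is P(S ≥ 2).
Via the complement, α = 1 − Σ_{j=0}^{1} C(11,j)(1/12)^j(11/12)^{11-j} = 86192514733/371504185344.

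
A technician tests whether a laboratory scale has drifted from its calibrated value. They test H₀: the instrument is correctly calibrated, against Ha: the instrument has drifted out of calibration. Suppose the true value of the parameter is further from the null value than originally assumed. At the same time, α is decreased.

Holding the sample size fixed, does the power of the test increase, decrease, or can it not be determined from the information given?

The first change alone would make β decrease; the second alone would make β increase. Which effect dominates depends on the magnitudes, which are not given.
Since power = 1 − β, the effect on power is likewise indeterminate.

Cannot be determined from the information given.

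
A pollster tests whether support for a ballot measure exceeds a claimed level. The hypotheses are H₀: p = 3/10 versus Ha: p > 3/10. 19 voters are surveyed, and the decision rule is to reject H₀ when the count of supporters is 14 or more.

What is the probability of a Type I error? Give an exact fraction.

135465146856693/1250000000000000000

α = P(reject H₀ | H₀ true) = P(S ≥ 14 | p = 3/10), with S ~ Binomial(19, 3/10).
Adding the binomial terms for j = 14 through 19 with p = 3/10 yields 135465146856693/1250000000000000000.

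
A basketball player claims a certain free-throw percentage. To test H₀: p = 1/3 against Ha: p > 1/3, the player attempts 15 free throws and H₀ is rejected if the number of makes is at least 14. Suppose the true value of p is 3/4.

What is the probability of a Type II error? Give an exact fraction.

Under the alternative p = 3/4, X ~ Binomial(15, 3/4); β is the probability the test does not reject, P(X < 14).
Summing C(15,j)·(3/4)^j·(1/4)^{15-j} for j = 0..13 gives 493824191/536870912.

493824191/536870912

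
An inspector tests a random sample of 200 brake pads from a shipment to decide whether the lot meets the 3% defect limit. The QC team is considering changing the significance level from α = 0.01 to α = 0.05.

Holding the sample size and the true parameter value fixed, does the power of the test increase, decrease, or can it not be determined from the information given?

With a larger α the critical value moves toward the center, so more of the Ha sampling distribution lies in the rejection region.
Since power = 1 − β and β decreases, power increases.

It increases.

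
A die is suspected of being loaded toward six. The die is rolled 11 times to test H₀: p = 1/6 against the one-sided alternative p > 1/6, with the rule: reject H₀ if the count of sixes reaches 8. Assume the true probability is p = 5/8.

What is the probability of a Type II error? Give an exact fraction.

688976199/1073741824

β = P(fail to reject H₀ | Ha true) = P(S ≤ 7 | p = 5/8), S ~ Binomial(11, 5/8).
Equivalently, β = 1 − P(S ≥ 8) = 688976199/1073741824.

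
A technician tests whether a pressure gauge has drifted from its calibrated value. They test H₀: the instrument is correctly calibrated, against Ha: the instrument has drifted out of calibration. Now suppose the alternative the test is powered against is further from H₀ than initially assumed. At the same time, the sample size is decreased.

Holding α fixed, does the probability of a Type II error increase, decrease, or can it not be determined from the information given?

The first change alone would make β decrease; the second alone would make β increase. Which effect dominates depends on the magnitudes, which are not given.

Cannot be determined from the information given.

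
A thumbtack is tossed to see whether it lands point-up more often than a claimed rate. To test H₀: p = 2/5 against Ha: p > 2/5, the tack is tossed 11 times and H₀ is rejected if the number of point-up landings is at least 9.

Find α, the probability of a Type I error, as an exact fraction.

57856/9765625

The Type I error probability is α = P(X ≥ 9) computed under H₀, where X ~ Binomial(11, 2/5).
Summing C(11,j)(2/5)^j(3/5)^{11−j} for j = 9,…,11 gives 57856/9765625.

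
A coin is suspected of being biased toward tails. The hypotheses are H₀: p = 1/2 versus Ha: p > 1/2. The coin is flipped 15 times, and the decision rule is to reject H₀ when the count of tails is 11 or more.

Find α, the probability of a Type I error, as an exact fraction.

1941/32768

α = P(reject H₀ | H₀ true) = P(Y ≥ 11 | p = 1/2), with Y ~ Binomial(15, 1/2).
That's C(15,11) + C(15,12) + C(15,13) + C(15,14) + C(15,15) over 2^15, i.e. (1365 + 455 + 105 + 15 + 1)/32768 = 1941/32768.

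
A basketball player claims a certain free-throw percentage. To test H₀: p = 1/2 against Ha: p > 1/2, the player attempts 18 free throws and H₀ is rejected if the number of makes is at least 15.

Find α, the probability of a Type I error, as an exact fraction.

The Type I error probability is α = P(X ≥ 15) computed under H₀, where X ~ Binomial(18, 1/2).
P(X ≥ 15) = [C(18,15) + C(18,16) + C(18,17) + C(18,18)] / 2^18 = (816 + 153 + 18 + 1) / 262144 = 988/262144 = 247/65536.

247/65536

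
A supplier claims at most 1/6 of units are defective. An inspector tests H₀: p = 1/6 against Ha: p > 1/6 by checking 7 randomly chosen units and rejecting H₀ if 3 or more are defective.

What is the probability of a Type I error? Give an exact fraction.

α = P(reject H₀ | H₀ true) = P(K ≥ 3 | p = 1/6), K ~ Binomial(7, 1/6).
Computing the lower-tail complement: 1 − 3125/3456 = 331/3456.

331/3456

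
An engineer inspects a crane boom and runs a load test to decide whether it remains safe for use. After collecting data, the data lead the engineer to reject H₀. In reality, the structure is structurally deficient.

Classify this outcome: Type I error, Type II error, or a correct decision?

Neither — the decision is correct.

The conventional null hypothesis here is that the structure meets the required load capacity (safe).
The test rejected a false H₀ — the decision matches the true state.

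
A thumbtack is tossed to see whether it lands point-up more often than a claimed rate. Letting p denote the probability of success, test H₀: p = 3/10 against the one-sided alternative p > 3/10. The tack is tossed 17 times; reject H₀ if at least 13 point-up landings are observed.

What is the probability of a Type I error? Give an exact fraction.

The Type I error probability is α = P(S ≥ 13) computed under H₀, where S ~ Binomial(17, 3/10).
P(S ≥ 13) = Σ_{j=13}^{17} C(17,j)·(3/10)^j·(7/10)^{17-j} = 1032701997051/10000000000000000.

1032701997051/10000000000000000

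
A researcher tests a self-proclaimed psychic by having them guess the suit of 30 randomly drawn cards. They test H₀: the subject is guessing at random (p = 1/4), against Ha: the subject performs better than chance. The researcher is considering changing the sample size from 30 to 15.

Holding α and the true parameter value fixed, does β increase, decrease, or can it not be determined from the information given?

Reducing n widens both sampling distributions, so the test has less ability to distinguish Ha from H₀.

It increases.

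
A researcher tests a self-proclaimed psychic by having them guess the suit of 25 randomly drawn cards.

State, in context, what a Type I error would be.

A Type I error would mean concluding that the subject performs better than chance when in fact the subject is guessing at random (p = 1/4).

With the conventional null hypothesis that the subject is guessing at random (p = 1/4):
A Type I error is rejecting H₀ when H₀ is true.
Here that means concluding the subject has some ability beyond chance when actually the subject is guessing at random (p = 1/4).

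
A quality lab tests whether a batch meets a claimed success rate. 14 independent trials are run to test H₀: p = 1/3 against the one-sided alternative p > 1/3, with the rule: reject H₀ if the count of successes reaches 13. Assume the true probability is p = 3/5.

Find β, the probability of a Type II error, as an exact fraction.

6054091612/6103515625

Under the alternative p = 3/5, S ~ Binomial(14, 3/5); β is the probability the test does not reject, P(S < 13).
Summing C(14,j)·(3/5)^j·(2/5)^{14-j} for j = 0..12 gives 6054091612/6103515625.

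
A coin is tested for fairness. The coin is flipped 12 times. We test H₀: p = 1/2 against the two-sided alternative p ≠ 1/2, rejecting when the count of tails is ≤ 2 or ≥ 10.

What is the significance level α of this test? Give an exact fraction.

79/2048

Under H₀, K ~ Binomial(12, 1/2); α is the probability of landing in either tail, P(K ≤ 2) + P(K ≥ 10).
Each tail has probability (1 + 12 + 66)/4096; doubling gives α = 158/4096 = 79/2048.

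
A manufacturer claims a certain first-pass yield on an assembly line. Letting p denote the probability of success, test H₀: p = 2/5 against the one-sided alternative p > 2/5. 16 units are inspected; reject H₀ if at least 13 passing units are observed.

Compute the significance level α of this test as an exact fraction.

28639232/30517578125

The Type I error probability is α = P(K ≥ 13) computed under H₀, where K ~ Binomial(16, 2/5).
P(K ≥ 13) = Σ_{j=13}^{16} C(16,j)·(2/5)^j·(3/5)^{16-j} = 28639232/30517578125.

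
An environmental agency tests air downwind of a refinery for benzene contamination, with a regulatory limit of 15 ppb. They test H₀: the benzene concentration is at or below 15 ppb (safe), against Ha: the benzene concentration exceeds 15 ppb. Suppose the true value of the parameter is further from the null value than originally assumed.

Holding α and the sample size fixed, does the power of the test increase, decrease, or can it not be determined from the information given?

It increases.

The further the true parameter sits from the null value, the more of the Ha sampling distribution falls in the rejection region.
Since power = 1 − β and β decreases, power increases.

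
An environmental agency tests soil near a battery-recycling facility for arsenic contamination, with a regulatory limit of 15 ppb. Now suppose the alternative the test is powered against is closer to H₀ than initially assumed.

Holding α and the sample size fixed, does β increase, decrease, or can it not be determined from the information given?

It increases.

A smaller true effect puts the Ha sampling distribution closer to H₀, so more of it falls in the non-rejection region.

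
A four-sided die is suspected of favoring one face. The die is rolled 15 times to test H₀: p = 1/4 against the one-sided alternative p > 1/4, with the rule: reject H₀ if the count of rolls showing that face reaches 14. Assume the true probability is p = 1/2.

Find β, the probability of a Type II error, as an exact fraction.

Under the alternative p = 1/2, S ~ Binomial(15, 1/2); β is the probability the test does not reject, P(S < 14).
Adding the binomial probabilities P(S=0)+…+P(S=13) at p = 1/2 gives 2047/2048.

2047/2048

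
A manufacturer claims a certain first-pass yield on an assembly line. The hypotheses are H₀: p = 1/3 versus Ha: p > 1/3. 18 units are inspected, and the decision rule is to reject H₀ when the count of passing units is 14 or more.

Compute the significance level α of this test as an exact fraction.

56137/387420489

α = P(reject H₀ | H₀ true) = P(K ≥ 14 | p = 1/3), with K ~ Binomial(18, 1/3).
P(K ≥ 14) = Σ_{j=14}^{18} C(18,j)·(1/3)^j·(2/3)^{18-j} = 56137/387420489.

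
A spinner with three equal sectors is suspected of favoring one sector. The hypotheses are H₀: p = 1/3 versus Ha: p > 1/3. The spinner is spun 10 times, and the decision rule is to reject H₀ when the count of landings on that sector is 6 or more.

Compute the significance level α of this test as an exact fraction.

The Type I error probability is α = P(K ≥ 6) computed under H₀, where K ~ Binomial(10, 1/3).
Summing C(10,j)(1/3)^j(2/3)^{10−j} for j = 6,…,10 gives 1507/19683.

1507/19683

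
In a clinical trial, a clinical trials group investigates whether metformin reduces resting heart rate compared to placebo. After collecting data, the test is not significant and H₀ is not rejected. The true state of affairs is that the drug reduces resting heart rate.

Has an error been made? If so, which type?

Type II error

The conventional null hypothesis here is that the drug has no effect on resting heart rate.
H₀ was not rejected, but H₀ is actually false.
Failing to reject a false null hypothesis is a Type II error (false negative).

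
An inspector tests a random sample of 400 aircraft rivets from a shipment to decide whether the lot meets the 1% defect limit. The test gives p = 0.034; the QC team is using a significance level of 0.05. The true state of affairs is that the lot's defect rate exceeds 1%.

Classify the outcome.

No error (correct decision).

The conventional null hypothesis is that the lot's defect rate is 1% (within specification).
Since p = 0.034 < α = 0.05, H₀ is rejected.
H₀ is false (actually the lot's defect rate exceeds 1%).
The decision matches the true state — no error.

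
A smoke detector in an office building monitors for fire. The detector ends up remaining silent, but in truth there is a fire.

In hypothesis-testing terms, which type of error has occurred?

Type II error

The null hypothesis here is that there is no fire.
'Remaining silent' corresponds to failing to reject H₀.
H₀ was not rejected but H₀ is false — a Type II error (false negative).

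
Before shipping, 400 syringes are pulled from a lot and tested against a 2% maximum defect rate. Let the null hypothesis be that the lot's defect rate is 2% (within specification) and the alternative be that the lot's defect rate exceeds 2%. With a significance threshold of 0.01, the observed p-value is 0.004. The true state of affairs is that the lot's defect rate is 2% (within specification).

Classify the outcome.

Since p = 0.004 < α = 0.01, H₀ is rejected.
H₀ is true (actually the lot's defect rate is 2% (within specification)).
Rejecting a true H₀ is a Type I error.

Type I error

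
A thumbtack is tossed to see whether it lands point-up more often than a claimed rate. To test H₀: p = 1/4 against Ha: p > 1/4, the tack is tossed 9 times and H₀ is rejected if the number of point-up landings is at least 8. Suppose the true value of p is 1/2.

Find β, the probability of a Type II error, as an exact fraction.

Under the alternative p = 1/2, X ~ Binomial(9, 1/2); β is the probability the test does not reject, P(X < 8).
Adding the binomial probabilities P(X=0)+…+P(X=7) at p = 1/2 gives 251/256.

251/256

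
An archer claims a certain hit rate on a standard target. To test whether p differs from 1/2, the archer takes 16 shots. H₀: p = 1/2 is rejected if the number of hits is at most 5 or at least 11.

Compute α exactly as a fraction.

Under H₀, K ~ Binomial(16, 1/2); α is the probability of landing in either tail, P(K ≤ 5) + P(K ≥ 11).
The two tails are symmetric, so α = 2·(1 + 16 + 120 + 560 + 1820 + 4368)/2^16 = 13770/65536 = 6885/32768.

6885/32768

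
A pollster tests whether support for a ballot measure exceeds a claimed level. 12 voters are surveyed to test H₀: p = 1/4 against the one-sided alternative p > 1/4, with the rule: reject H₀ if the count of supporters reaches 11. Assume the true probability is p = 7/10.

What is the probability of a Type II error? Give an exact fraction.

914974950051/1000000000000

A Type II error is failing to reject when Ha holds: with p = 7/10, β = P(S ≤ 10).
Adding the binomial probabilities P(S=0)+…+P(S=10) at p = 7/10 gives 914974950051/1000000000000.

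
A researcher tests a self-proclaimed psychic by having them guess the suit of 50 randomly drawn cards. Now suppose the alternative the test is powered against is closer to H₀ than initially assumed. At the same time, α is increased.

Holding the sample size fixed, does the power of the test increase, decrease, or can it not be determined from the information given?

The first change alone would make β increase; the second alone would make β decrease. Which effect dominates depends on the magnitudes, which are not given.
Since power = 1 − β, the effect on power is likewise indeterminate.

Cannot be determined from the information given.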